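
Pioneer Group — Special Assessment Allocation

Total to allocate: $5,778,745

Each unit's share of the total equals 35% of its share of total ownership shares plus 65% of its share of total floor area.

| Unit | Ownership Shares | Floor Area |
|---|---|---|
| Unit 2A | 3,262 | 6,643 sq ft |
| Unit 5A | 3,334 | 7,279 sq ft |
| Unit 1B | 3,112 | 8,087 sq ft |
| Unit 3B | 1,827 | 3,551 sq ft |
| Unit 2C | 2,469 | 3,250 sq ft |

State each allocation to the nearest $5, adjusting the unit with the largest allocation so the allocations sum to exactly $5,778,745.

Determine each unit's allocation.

Unit 2A: $1,337,220; Unit 5A: $1,430,540; Unit 1B: $1,503,825; Unit 3B: $726,840; Unit 2C: $780,320

Totals — ownership shares 14,004, floor area 28,810.
Composite weights (35% ownership shares + 65% floor area): Unit 2A 0.2314; Unit 5A 0.2476; Unit 1B 0.2602; Unit 3B 0.1258; Unit 2C 0.1350.
Proportional shares: Unit 2A 1,337,221.74; Unit 5A 1,430,540.78; Unit 1B 1,503,823.17; Unit 3B 726,840.33; Unit 2C 780,318.98.
After rounding ($5): Unit 2A $1,337,220; Unit 5A $1,430,540; Unit 1B $1,503,825; Unit 3B $726,840; Unit 2C $780,320. Sum = $5,778,745.
Sum already equals the total — no adjustment.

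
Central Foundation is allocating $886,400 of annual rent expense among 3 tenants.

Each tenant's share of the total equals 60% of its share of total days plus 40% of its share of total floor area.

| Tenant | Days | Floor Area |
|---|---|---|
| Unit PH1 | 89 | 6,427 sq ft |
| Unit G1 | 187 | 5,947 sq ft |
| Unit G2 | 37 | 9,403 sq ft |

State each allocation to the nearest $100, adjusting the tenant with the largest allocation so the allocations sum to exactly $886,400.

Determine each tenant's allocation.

Unit PH1: $255,900 | Unit G1: $414,500 | Unit G2: $216,000

Totals — days 313, floor area 21,777.
Blended shares (60% days + 40% floor area): Unit PH1 0.2887; Unit G1 0.4677; Unit G2 0.2436.
Proportional shares: Unit PH1 255,866.61; Unit G1 414,570.14; Unit G2 215,963.25.
At nearest $100: Unit PH1 $255,900; Unit G1 $414,600; Unit G2 $216,000. Sum = $886,500.
Difference $886,400 − $886,500 = −$100 applied to largest allocation (Unit G1): Unit G1 becomes $414,500.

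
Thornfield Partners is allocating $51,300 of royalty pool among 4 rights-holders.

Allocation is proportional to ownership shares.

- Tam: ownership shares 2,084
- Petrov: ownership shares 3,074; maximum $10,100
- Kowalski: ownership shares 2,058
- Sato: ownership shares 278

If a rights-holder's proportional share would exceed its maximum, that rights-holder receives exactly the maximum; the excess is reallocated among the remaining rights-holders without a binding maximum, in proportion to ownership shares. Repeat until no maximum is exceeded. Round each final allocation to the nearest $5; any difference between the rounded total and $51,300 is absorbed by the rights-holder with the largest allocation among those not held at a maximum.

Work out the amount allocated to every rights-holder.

Sum of ownership shares: 7,494.
Unconstrained shares: Tam 14,265.97; Petrov 21,042.99; Kowalski 14,087.99; Sato 1,903.04.
Cap binds for Petrov ($10,100); balance $41,200 reallocated over remaining ownership shares 4,420.
Remaining shares: Tam 19,425.52 → $19,425; Kowalski 19,183.17 → $19,185; Sato 2,591.31 → $2,590.

Tam: $19,425 | Petrov: $10,100 | Kowalski: $19,185 | Sato: $2,590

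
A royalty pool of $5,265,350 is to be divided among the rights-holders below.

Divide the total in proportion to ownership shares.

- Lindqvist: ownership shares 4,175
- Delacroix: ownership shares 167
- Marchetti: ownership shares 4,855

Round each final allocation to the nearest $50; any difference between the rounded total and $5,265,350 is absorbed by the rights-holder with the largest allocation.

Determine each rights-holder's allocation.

Combined ownership shares = 9,197.
Unrounded shares: Lindqvist 4,175/9,197 × $5,265,350 = 2,390,218.14; Delacroix 167/9,197 × $5,265,350 = 95,608.73; Marchetti 4,855/9,197 × $5,265,350 = 2,779,523.13.
At nearest $50: Lindqvist $2,390,200; Delacroix $95,600; Marchetti $2,779,500. Sum = $5,265,300.
Difference $5,265,350 − $5,265,300 = +$50 applied to largest allocation (Marchetti): Marchetti becomes $2,779,550.

Lindqvist: $2,390,200 | Delacroix: $95,600 | Marchetti: $2,779,550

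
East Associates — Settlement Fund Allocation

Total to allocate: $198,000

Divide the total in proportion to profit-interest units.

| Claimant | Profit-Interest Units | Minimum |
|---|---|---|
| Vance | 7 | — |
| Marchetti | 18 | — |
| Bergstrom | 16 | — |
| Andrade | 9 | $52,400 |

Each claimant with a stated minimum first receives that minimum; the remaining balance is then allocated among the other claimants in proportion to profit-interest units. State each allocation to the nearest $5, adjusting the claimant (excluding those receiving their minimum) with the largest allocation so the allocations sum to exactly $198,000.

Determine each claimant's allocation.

Minimums first: Andrade $52,400. Balance $145,600.
Balance split over remaining profit-interest units 41: Vance 24,858.54 → $24,860; Marchetti 63,921.95 → $63,920; Bergstrom 56,819.51 → $56,820.

Vance: $24,860 | Marchetti: $63,920 | Bergstrom: $56,820 | Andrade: $52,400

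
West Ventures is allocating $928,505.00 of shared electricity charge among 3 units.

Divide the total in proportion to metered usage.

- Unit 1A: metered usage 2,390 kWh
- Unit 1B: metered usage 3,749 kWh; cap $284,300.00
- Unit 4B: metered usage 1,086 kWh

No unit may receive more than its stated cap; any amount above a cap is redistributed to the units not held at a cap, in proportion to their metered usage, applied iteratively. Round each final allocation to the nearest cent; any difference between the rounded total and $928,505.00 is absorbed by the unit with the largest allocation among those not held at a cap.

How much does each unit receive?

Unit 1A: $442,937.27 · Unit 1B: $284,300.00 · Unit 4B: $201,267.73

Metered usage total: 7,225.
Unconstrained shares: Unit 1A 307,145.5986; Unit 1B 481,794.4976; Unit 4B 139,564.9038.
Held at cap: Unit 1B ($284,300.00); residual $644,205.00 reallocated over remaining metered usage 3,476.
Redistributed shares: Unit 1A 442,937.2699 → $442,937.27; Unit 4B 201,267.7301 → $201,267.73.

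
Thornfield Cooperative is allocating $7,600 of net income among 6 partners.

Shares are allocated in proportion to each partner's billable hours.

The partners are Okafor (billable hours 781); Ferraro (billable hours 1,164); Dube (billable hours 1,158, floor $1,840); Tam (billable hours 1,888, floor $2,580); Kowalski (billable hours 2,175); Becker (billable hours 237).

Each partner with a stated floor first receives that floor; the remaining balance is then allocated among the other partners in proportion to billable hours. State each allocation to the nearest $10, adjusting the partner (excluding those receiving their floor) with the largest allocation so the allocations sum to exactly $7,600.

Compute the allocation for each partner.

Okafor: $570; Ferraro: $850; Dube: $1,840; Tam: $2,580; Kowalski: $1,590; Becker: $170

Fund the minimums — Dube $1,840; Tam $2,580. Balance $3,180.
Balance split over remaining billable hours 4,357: Okafor 570.02 → $570; Ferraro 849.56 → $850; Kowalski 1,587.45 → $1,590; Becker 172.98 → $170.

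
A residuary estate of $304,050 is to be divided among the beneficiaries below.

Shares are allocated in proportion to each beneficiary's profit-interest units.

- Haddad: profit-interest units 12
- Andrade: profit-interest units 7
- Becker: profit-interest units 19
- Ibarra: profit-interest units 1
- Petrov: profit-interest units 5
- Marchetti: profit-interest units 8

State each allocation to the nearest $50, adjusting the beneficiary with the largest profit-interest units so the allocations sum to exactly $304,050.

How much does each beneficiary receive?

Haddad: $70,150; Andrade: $40,950; Becker: $111,050; Ibarra: $5,850; Petrov: $29,250; Marchetti: $46,800

Profit-interest units total: 12 + 7 + 19 + 1 + 5 + 8 = 52.
Proportional shares: Haddad 70,165.38; Andrade 40,929.81; Becker 111,095.19; Ibarra 5,847.12; Petrov 29,235.58; Marchetti 46,776.92.
Rounded to nearest $50: Haddad $70,150; Andrade $40,950; Becker $111,100; Ibarra $5,850; Petrov $29,250; Marchetti $46,800. Sum = $304,100.
Difference $304,050 − $304,100 = −$50 applied to largest profit-interest units (Becker): Becker becomes $111,050.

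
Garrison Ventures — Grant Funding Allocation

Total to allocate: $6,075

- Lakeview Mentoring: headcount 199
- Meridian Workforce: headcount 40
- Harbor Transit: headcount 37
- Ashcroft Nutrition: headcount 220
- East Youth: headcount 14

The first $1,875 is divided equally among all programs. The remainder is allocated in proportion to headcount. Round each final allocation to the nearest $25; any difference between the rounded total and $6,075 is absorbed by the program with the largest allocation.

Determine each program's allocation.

Lakeview Mentoring: $2,025; Meridian Workforce: $700; Harbor Transit: $675; Ashcroft Nutrition: $2,175; East Youth: $500

$1,875 shared equally gives $375 per program.
Remainder $4,200 by headcount (total 510): Lakeview Mentoring 1,638.82 → $1,650; Meridian Workforce 329.41 → $325; Harbor Transit 304.71 → $300; Ashcroft Nutrition 1,811.76 → $1,800; East Youth 115.29 → $125.
Totals: Lakeview Mentoring $375 + $1,650 = $2,025; Meridian Workforce $375 + $325 = $700; Harbor Transit $375 + $300 = $675; Ashcroft Nutrition $375 + $1,800 = $2,175; East Youth $375 + $125 = $500.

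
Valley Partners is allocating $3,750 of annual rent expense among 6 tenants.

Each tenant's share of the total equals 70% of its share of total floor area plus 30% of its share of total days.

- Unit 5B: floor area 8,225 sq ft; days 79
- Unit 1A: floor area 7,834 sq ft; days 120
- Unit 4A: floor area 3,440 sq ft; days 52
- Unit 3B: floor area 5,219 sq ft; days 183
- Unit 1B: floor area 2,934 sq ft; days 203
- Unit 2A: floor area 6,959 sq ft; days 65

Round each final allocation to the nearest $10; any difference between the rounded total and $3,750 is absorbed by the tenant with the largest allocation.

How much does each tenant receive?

Totals — floor area 34,611, days 702.
Blended shares (70% floor area + 30% days): Unit 5B 0.2001; Unit 1A 0.2097; Unit 4A 0.0918; Unit 3B 0.1838; Unit 1B 0.1461; Unit 2A 0.1685.
Pro-rata amounts: Unit 5B 750.41; Unit 1A 786.46; Unit 4A 344.23; Unit 3B 689.09; Unit 1B 547.84; Unit 2A 631.96.
Rounded to nearest $10: Unit 5B $750; Unit 1A $790; Unit 4A $340; Unit 3B $690; Unit 1B $550; Unit 2A $630. Sum = $3,750.
Sum already equals the total — no adjustment.

Unit 5B: $750 | Unit 1A: $790 | Unit 4A: $340 | Unit 3B: $690 | Unit 1B: $550 | Unit 2A: $630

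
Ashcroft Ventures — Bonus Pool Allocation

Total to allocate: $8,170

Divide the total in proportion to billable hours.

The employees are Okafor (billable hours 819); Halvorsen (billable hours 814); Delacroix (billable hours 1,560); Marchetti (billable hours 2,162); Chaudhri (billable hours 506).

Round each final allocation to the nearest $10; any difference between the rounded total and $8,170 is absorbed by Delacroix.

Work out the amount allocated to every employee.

Okafor: $1,140 | Halvorsen: $1,130 | Delacroix: $2,180 | Marchetti: $3,010 | Chaudhri: $710

Sum of billable hours: 5,861.
Unrounded shares: Okafor 819/5,861 × $8,170 = 1,141.65; Halvorsen 814/5,861 × $8,170 = 1,134.68; Delacroix 1,560/5,861 × $8,170 = 2,174.58; Marchetti 2,162/5,861 × $8,170 = 3,013.74; Chaudhri 506/5,861 × $8,170 = 705.34.
Rounded to nearest $10: Okafor $1,140; Halvorsen $1,130; Delacroix $2,170; Marchetti $3,010; Chaudhri $710. Sum = $8,160.
Difference $8,170 − $8,160 = +$10 applied to Delacroix: Delacroix becomes $2,180.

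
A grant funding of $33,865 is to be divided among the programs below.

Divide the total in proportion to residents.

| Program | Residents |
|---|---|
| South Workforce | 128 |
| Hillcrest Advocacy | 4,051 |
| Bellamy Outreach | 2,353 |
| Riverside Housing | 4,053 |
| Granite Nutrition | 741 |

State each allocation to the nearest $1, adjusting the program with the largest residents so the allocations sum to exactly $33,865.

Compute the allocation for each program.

Combined residents = 128 + 4,051 + 2,353 + 4,053 + 741 = 11,326.
Proportional shares: South Workforce 382.72; Hillcrest Advocacy 12,112.58; Bellamy Outreach 7,035.52; Riverside Housing 12,118.56; Granite Nutrition 2,215.61.
At nearest $1: South Workforce $383; Hillcrest Advocacy $12,113; Bellamy Outreach $7,036; Riverside Housing $12,119; Granite Nutrition $2,216. Sum = $33,867.
Difference $33,865 − $33,867 = −$2 applied to largest residents (Riverside Housing): Riverside Housing becomes $12,117.

South Workforce: $383; Hillcrest Advocacy: $12,113; Bellamy Outreach: $7,036; Riverside Housing: $12,117; Granite Nutrition: $2,216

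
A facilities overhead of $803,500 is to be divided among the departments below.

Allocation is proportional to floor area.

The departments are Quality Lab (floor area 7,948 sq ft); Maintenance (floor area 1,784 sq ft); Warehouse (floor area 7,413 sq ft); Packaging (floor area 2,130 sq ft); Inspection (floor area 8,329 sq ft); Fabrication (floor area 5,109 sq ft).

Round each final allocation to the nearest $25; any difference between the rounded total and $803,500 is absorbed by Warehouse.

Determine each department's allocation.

Sum of floor area: 32,713.
Proportional shares: Quality Lab 7,948/32,713 × $803,500 = 195,219.58; Maintenance 1,784/32,713 × $803,500 = 43,818.79; Warehouse 7,413/32,713 × $803,500 = 182,078.85; Packaging 2,130/32,713 × $803,500 = 52,317.27; Inspection 8,329/32,713 × $803,500 = 204,577.74; Fabrication 5,109/32,713 × $803,500 = 125,487.77.
After rounding ($25): Quality Lab $195,225; Maintenance $43,825; Warehouse $182,075; Packaging $52,325; Inspection $204,575; Fabrication $125,500. Sum = $803,525.
Difference $803,500 − $803,525 = −$25 applied to Warehouse: Warehouse becomes $182,050.

Quality Lab: $195,225 | Maintenance: $43,825 | Warehouse: $182,050 | Packaging: $52,325 | Inspection: $204,575 | Fabrication: $125,500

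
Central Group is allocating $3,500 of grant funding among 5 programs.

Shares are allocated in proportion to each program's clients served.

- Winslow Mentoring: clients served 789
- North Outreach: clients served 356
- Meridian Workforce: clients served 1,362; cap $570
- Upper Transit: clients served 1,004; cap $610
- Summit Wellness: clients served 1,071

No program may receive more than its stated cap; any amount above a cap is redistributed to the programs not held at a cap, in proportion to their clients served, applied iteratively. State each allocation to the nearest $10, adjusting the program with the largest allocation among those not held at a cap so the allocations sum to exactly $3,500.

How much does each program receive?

Winslow Mentoring: $830 · North Outreach: $370 · Meridian Workforce: $570 · Upper Transit: $610 · Summit Wellness: $1,120

Clients served total: 4,582.
Proportional shares (ignoring caps): Winslow Mentoring 602.68; North Outreach 271.93; Meridian Workforce 1,040.38; Upper Transit 766.91; Summit Wellness 818.09.
Capped: Meridian Workforce ($570), Upper Transit ($610); residual $2,320 reallocated over remaining clients served 2,216.
Redistributed shares: Winslow Mentoring 826.03 → $830; North Outreach 372.71 → $370; Summit Wellness 1,121.26 → $1,120.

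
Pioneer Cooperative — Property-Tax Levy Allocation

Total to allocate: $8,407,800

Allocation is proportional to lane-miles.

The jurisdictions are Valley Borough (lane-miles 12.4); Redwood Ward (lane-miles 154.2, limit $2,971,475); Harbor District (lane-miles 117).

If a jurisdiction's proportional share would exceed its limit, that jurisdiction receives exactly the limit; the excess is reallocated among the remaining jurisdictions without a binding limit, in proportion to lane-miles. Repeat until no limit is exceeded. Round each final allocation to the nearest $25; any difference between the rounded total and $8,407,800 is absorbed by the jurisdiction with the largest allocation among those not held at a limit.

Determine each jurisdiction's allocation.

Combined lane-miles = 283.6.
Proportional shares (ignoring caps): Valley Borough 367,618.90; Redwood Ward 4,571,518.90; Harbor District 3,468,662.20.
Cap binds for Redwood Ward ($2,971,475); remaining pool $5,436,325 reallocated over remaining lane-miles 129.4.
Shares after redistribution: Valley Borough 520,946.14 → $520,950; Harbor District 4,915,378.86 → $4,915,375.

Valley Borough: $520,950 · Redwood Ward: $2,971,475 · Harbor District: $4,915,375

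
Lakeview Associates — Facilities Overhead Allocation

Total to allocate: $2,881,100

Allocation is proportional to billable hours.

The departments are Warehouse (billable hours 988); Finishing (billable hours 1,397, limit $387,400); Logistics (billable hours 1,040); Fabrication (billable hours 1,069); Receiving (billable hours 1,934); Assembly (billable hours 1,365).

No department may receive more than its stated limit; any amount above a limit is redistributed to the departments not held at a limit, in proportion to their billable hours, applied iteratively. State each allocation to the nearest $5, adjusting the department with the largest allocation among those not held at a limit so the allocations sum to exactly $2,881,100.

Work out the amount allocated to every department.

Sum of billable hours: 7,793.
Unconstrained shares: Warehouse 365,267.14; Finishing 516,475.90; Logistics 384,491.72; Fabrication 395,213.13; Receiving 715,006.72; Assembly 504,645.39.
Capped: Finishing ($387,400); remaining pool $2,493,700 reallocated over remaining billable hours 6,396.
Redistributed shares: Warehouse 385,205.69 → $385,205; Logistics 405,479.67 → $405,480; Fabrication 416,786.32 → $416,785; Receiving 754,036.24 → $754,035; Assembly 532,192.07 → $532,190.
Rounding difference +$5 applied to Receiving → $754,040.

Warehouse: $385,205; Finishing: $387,400; Logistics: $405,480; Fabrication: $416,785; Receiving: $754,040; Assembly: $532,190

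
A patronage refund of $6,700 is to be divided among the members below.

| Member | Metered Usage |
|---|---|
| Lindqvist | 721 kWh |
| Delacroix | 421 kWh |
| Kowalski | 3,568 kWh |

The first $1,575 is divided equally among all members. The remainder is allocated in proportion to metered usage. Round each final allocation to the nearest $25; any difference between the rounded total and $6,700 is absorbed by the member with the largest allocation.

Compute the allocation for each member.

First tranche $1,575 split equally: $525 each.
Remainder $5,125 by metered usage (total 4,710): Lindqvist 784.53 → $775; Delacroix 458.09 → $450; Kowalski 3,882.38 → $3,875.
Rounding difference +$25 on remainder applied to Kowalski.
Totals: Lindqvist $525 + $775 = $1,300; Delacroix $525 + $450 = $975; Kowalski $525 + $3,900 = $4,425.

Lindqvist: $1,300 | Delacroix: $975 | Kowalski: $4,425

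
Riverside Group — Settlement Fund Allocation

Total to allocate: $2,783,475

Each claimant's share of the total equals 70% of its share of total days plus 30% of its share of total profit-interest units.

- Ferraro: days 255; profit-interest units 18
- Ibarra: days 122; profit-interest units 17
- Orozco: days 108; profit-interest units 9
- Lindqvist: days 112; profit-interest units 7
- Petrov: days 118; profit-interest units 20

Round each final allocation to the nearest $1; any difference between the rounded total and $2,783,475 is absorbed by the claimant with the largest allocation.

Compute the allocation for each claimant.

Ferraro: $906,596; Ibarra: $532,400; Orozco: $400,159; Lindqvist: $387,537; Petrov: $556,783

Days total 715; profit-interest units total 71.
Blended shares (70% days + 30% profit-interest units): Ferraro 0.3257; Ibarra 0.1913; Orozco 0.1438; Lindqvist 0.1392; Petrov 0.2000.
Unrounded shares: Ferraro 906,596.42; Ibarra 532,399.56; Orozco 400,159.14; Lindqvist 387,537.14; Petrov 556,782.73.
At nearest $1: Ferraro $906,596; Ibarra $532,400; Orozco $400,159; Lindqvist $387,537; Petrov $556,783. Sum = $2,783,475.
Rounded total matches; no reconciliation needed.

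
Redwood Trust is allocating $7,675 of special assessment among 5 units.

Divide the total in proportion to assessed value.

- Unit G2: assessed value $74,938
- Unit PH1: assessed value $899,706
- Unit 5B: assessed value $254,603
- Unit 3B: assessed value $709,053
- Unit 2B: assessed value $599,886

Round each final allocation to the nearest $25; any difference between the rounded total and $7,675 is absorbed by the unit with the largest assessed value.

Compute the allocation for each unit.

Unit G2: $225 | Unit PH1: $2,700 | Unit 5B: $775 | Unit 3B: $2,150 | Unit 2B: $1,825

Combined assessed value = 2,538,186.
Raw shares: Unit G2 74,938/2,538,186 × $7,675 = 226.60; Unit PH1 899,706/2,538,186 × $7,675 = 2,720.54; Unit 5B 254,603/2,538,186 × $7,675 = 769.87; Unit 3B 709,053/2,538,186 × $7,675 = 2,144.04; Unit 2B 599,886/2,538,186 × $7,675 = 1,813.94.
Rounded to nearest $25: Unit G2 $225; Unit PH1 $2,725; Unit 5B $775; Unit 3B $2,150; Unit 2B $1,825. Sum = $7,700.
Difference $7,675 − $7,700 = −$25 applied to largest assessed value (Unit PH1): Unit PH1 becomes $2,700.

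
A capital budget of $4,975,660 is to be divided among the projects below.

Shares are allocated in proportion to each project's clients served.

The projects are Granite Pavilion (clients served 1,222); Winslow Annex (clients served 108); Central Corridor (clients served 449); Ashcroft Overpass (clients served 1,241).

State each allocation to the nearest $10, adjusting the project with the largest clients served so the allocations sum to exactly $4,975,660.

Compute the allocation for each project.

Clients served total: 1,222 + 108 + 449 + 1,241 = 3,020.
Pro-rata amounts: Granite Pavilion 2,013,329.97; Winslow Annex 177,937.51; Central Corridor 739,758.72; Ashcroft Overpass 2,044,633.79.
At nearest $10: Granite Pavilion $2,013,330; Winslow Annex $177,940; Central Corridor $739,760; Ashcroft Overpass $2,044,630. Sum = $4,975,660.
Rounded total matches; no reconciliation needed.

Granite Pavilion: $2,013,330 · Winslow Annex: $177,940 · Central Corridor: $739,760 · Ashcroft Overpass: $2,044,630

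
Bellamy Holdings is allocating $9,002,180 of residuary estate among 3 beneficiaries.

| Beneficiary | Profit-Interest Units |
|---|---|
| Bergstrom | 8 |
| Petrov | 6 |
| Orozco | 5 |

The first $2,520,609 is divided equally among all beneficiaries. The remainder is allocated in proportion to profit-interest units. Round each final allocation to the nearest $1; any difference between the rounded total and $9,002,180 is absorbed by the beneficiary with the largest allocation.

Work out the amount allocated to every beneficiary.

Bergstrom: $3,569,285 | Petrov: $2,887,015 | Orozco: $2,545,880

Equal tier: $2,520,609 ÷ 3 = $840,203 apiece.
Remainder $6,481,571 by profit-interest units (total 19): Bergstrom 2,729,082.53 → $2,729,083; Petrov 2,046,811.89 → $2,046,812; Orozco 1,705,676.58 → $1,705,677.
Rounding difference −$1 on remainder applied to Bergstrom.
Totals: Bergstrom $840,203 + $2,729,082 = $3,569,285; Petrov $840,203 + $2,046,812 = $2,887,015; Orozco $840,203 + $1,705,677 = $2,545,880.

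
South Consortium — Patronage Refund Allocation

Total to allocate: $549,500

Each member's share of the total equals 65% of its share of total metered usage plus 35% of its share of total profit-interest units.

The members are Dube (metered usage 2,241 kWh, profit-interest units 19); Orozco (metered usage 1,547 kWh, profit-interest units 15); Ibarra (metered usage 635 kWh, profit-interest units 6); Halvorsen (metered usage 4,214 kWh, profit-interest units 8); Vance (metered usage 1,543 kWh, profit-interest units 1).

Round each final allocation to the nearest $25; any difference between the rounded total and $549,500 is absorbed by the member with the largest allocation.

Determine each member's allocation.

Dube: $153,200 · Orozco: $113,150 · Ibarra: $45,825 · Halvorsen: $179,250 · Vance: $58,075

Metered usage total 10,180; profit-interest units total 49.
Blended shares (65% metered usage + 35% profit-interest units): Dube 0.2788; Orozco 0.2059; Ibarra 0.0834; Halvorsen 0.3262; Vance 0.1057.
Raw shares: Dube 153,202.62; Orozco 113,152.97; Ibarra 45,829.58; Halvorsen 179,252.21; Vance 58,062.63.
At nearest $25: Dube $153,200; Orozco $113,150; Ibarra $45,825; Halvorsen $179,250; Vance $58,075. Sum = $549,500.
Rounded total matches; no reconciliation needed.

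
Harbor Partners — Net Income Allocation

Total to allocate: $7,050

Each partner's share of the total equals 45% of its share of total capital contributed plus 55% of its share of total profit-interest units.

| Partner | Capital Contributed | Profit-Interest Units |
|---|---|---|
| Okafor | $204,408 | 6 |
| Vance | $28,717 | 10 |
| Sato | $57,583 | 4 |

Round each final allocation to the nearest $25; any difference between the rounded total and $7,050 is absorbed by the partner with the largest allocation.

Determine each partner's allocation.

Okafor: $3,400 | Vance: $2,250 | Sato: $1,400

Capital contributed total 290,708; profit-interest units total 20.
Composite weights (45% capital contributed + 55% profit-interest units): Okafor 0.4814; Vance 0.3195; Sato 0.1991.
Unrounded shares: Okafor 3,393.96; Vance 2,252.14; Sato 1,403.90.
After rounding ($25): Okafor $3,400; Vance $2,250; Sato $1,400. Sum = $7,050.
Sum already equals the total — no adjustment.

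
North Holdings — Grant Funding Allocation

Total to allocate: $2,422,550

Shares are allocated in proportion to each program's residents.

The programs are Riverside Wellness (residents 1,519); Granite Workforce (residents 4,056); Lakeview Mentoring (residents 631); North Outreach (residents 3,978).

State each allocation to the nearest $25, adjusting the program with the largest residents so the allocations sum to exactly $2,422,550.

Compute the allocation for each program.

Riverside Wellness: $361,325 | Granite Workforce: $964,850 | Lakeview Mentoring: $150,100 | North Outreach: $946,275

Combined residents = 10,184.
Pro-rata amounts: Riverside Wellness 1,519/10,184 × $2,422,550 = 361,336.75; Granite Workforce 4,056/10,184 × $2,422,550 = 964,833.35; Lakeview Mentoring 631/10,184 × $2,422,550 = 150,101.05; North Outreach 3,978/10,184 × $2,422,550 = 946,278.86.
After rounding ($25): Riverside Wellness $361,325; Granite Workforce $964,825; Lakeview Mentoring $150,100; North Outreach $946,275. Sum = $2,422,525.
Difference $2,422,550 − $2,422,525 = +$25 applied to largest residents (Granite Workforce): Granite Workforce becomes $964,850.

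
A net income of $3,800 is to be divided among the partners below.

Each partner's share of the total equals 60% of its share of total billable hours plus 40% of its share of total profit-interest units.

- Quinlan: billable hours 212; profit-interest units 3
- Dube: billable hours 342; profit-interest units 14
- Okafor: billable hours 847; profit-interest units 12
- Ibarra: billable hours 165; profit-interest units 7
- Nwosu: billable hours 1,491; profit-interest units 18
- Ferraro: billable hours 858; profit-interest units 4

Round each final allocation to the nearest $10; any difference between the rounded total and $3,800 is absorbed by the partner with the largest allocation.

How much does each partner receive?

Quinlan: $200 · Dube: $570 · Okafor: $810 · Ibarra: $280 · Nwosu: $1,340 · Ferraro: $600

Billable hours total 3,915; profit-interest units total 58.
Combined weights (60% billable hours + 40% profit-interest units): Quinlan 0.0532; Dube 0.1490; Okafor 0.2126; Ibarra 0.0736; Nwosu 0.3526; Ferraro 0.1591.
Raw shares: Quinlan 202.08; Dube 566.07; Okafor 807.75; Ibarra 279.54; Nwosu 1,340.05; Ferraro 604.51.
At nearest $10: Quinlan $200; Dube $570; Okafor $810; Ibarra $280; Nwosu $1,340; Ferraro $600. Sum = $3,800.
Rounded total matches; no reconciliation needed.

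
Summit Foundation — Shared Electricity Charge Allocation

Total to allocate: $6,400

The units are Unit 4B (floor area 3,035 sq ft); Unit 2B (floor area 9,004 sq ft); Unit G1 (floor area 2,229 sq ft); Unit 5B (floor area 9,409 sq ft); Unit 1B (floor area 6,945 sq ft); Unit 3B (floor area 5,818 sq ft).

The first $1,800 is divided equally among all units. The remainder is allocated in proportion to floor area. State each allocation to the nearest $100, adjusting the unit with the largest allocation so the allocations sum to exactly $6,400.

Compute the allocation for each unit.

$1,800 shared equally gives $300 per unit.
Remainder $4,600 by floor area (total 36,440): Unit 4B 383.12 → $400; Unit 2B 1,136.62 → $1,100; Unit G1 281.38 → $300; Unit 5B 1,187.74 → $1,200; Unit 1B 876.70 → $900; Unit 3B 734.43 → $700.
Totals: Unit 4B $300 + $400 = $700; Unit 2B $300 + $1,100 = $1,400; Unit G1 $300 + $300 = $600; Unit 5B $300 + $1,200 = $1,500; Unit 1B $300 + $900 = $1,200; Unit 3B $300 + $700 = $1,000.

Unit 4B: $700; Unit 2B: $1,400; Unit G1: $600; Unit 5B: $1,500; Unit 1B: $1,200; Unit 3B: $1,000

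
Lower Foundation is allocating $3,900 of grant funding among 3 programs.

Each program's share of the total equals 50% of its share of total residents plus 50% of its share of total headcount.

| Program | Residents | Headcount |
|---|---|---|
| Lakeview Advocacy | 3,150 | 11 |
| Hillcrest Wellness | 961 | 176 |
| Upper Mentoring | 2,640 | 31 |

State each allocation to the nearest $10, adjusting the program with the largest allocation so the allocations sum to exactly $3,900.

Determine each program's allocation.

Lakeview Advocacy: $1,010 · Hillcrest Wellness: $1,850 · Upper Mentoring: $1,040

Totals — residents 6,751, headcount 218.
Blended shares (50% residents + 50% headcount): Lakeview Advocacy 0.2585; Hillcrest Wellness 0.4748; Upper Mentoring 0.2666.
Proportional shares: Lakeview Advocacy 1,008.26; Hillcrest Wellness 1,851.89; Upper Mentoring 1,039.85.
At nearest $10: Lakeview Advocacy $1,010; Hillcrest Wellness $1,850; Upper Mentoring $1,040. Sum = $3,900.
Sum already equals the total — no adjustment.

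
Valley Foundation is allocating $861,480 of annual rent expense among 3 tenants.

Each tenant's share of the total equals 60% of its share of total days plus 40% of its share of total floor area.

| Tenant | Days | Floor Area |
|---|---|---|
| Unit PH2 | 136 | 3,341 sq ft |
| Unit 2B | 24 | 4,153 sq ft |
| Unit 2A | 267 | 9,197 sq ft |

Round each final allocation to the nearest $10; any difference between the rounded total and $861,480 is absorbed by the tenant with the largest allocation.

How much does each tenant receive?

Totals — days 427, floor area 16,691.
Composite weights (60% days + 40% floor area): Unit PH2 0.2712; Unit 2B 0.1333; Unit 2A 0.5956.
Pro-rata amounts: Unit PH2 233,605.64; Unit 2B 114,792.51; Unit 2A 513,081.85.
After rounding ($10): Unit PH2 $233,610; Unit 2B $114,790; Unit 2A $513,080. Sum = $861,480.
Rounded total matches; no reconciliation needed.

Unit PH2: $233,610 · Unit 2B: $114,790 · Unit 2A: $513,080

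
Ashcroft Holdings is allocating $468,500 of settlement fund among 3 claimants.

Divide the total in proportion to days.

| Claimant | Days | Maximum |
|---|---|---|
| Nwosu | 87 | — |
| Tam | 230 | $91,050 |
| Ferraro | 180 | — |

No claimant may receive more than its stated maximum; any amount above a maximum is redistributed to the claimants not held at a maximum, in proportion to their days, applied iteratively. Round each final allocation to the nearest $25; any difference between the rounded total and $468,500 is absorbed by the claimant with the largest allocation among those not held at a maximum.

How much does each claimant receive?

Nwosu: $123,000 | Tam: $91,050 | Ferraro: $254,450

Sum of days: 497.
Pro-rata shares before constraints: Nwosu 82,011.07; Tam 216,810.87; Ferraro 169,678.07.
Capped: Tam ($91,050); remaining pool $377,450 reallocated over remaining days 267.
Redistributed shares: Nwosu 122,989.33 → $123,000; Ferraro 254,460.67 → $254,450.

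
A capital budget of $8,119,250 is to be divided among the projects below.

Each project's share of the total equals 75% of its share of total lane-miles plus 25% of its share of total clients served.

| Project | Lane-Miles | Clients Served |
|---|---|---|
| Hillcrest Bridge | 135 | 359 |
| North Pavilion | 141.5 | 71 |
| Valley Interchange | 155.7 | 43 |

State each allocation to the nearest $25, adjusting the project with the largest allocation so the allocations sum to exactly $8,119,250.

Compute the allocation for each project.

Hillcrest Bridge: $3,442,675; North Pavilion: $2,298,325; Valley Interchange: $2,378,250

Lane-miles total 432.2; clients served total 473.
Composite weights (75% lane-miles + 25% clients served): Hillcrest Bridge 0.4240; North Pavilion 0.2831; Valley Interchange 0.2929.
Raw shares: Hillcrest Bridge 3,442,666.28; North Pavilion 2,298,336.16; Valley Interchange 2,378,247.56.
Rounded to nearest $25: Hillcrest Bridge $3,442,675; North Pavilion $2,298,325; Valley Interchange $2,378,250. Sum = $8,119,250.
Rounded total matches; no reconciliation needed.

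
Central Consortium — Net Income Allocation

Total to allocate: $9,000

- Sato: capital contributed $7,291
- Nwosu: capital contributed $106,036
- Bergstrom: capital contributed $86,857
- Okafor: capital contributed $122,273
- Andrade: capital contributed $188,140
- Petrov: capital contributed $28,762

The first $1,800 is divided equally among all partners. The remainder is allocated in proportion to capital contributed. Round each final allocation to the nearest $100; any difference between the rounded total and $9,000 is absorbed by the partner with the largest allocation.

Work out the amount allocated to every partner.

Sato: $400 · Nwosu: $1,700 · Bergstrom: $1,500 · Okafor: $1,900 · Andrade: $2,800 · Petrov: $700

First tranche $1,800 split equally: $300 each.
Remainder $7,200 by capital contributed (total 539,359): Sato 97.33 → $100; Nwosu 1,415.49 → $1,400; Bergstrom 1,159.47 → $1,200; Okafor 1,632.24 → $1,600; Andrade 2,511.51 → $2,500; Petrov 383.95 → $400.
Totals: Sato $300 + $100 = $400; Nwosu $300 + $1,400 = $1,700; Bergstrom $300 + $1,200 = $1,500; Okafor $300 + $1,600 = $1,900; Andrade $300 + $2,500 = $2,800; Petrov $300 + $400 = $700.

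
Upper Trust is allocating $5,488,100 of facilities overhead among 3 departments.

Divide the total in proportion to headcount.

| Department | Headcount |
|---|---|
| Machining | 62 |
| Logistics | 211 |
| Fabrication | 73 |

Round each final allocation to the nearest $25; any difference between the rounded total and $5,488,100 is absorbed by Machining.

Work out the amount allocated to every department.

Machining: $983,400 | Logistics: $3,346,800 | Fabrication: $1,157,900

Sum of headcount: 346.
Raw shares: Machining 62/346 × $5,488,100 = 983,416.76; Logistics 211/346 × $5,488,100 = 3,346,789.31; Fabrication 73/346 × $5,488,100 = 1,157,893.93.
At nearest $25: Machining $983,425; Logistics $3,346,800; Fabrication $1,157,900. Sum = $5,488,125.
Difference $5,488,100 − $5,488,125 = −$25 applied to Machining: Machining becomes $983,400.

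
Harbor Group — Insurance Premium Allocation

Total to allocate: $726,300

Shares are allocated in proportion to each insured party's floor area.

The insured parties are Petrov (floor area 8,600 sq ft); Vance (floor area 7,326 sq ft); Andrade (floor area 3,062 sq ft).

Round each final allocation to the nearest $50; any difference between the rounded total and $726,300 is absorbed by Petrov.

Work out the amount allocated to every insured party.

Floor area total: 18,988.
Pro-rata amounts: Petrov 8,600/18,988 × $726,300 = 328,954.08; Vance 7,326/18,988 × $726,300 = 280,222.97; Andrade 3,062/18,988 × $726,300 = 117,122.95.
Rounded to nearest $50: Petrov $328,950; Vance $280,200; Andrade $117,100. Sum = $726,250.
Difference $726,300 − $726,250 = +$50 applied to Petrov: Petrov becomes $329,000.

Petrov: $329,000 · Vance: $280,200 · Andrade: $117,100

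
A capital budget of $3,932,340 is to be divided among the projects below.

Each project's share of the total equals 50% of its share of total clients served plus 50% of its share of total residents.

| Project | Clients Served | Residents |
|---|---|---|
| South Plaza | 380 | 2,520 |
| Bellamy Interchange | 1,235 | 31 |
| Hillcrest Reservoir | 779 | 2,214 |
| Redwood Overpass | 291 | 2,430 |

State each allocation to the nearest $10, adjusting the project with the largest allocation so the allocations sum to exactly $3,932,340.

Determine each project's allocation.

Totals — clients served 2,685, residents 7,195.
Composite weights (50% clients served + 50% residents): South Plaza 0.2459; Bellamy Interchange 0.2321; Hillcrest Reservoir 0.2989; Redwood Overpass 0.2231.
Raw shares: South Plaza 966,903.87; Bellamy Interchange 912,836.31; Hillcrest Reservoir 1,175,463.02; Redwood Overpass 877,136.80.
After rounding ($10): South Plaza $966,900; Bellamy Interchange $912,840; Hillcrest Reservoir $1,175,460; Redwood Overpass $877,140. Sum = $3,932,340.
No rounding difference to absorb.

South Plaza: $966,900; Bellamy Interchange: $912,840; Hillcrest Reservoir: $1,175,460; Redwood Overpass: $877,140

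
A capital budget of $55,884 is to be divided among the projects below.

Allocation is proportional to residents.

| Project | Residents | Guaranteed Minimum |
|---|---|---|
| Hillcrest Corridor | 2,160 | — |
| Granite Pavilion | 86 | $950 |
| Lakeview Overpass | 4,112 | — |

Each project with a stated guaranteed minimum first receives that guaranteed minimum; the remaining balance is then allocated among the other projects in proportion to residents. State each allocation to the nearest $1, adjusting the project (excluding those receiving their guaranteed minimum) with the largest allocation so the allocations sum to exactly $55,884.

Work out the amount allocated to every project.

Guaranteed amounts: Granite Pavilion $950. Balance $54,934.
Balance split over remaining residents 6,272: Hillcrest Corridor 18,918.60 → $18,919; Lakeview Overpass 36,015.40 → $36,015.

Hillcrest Corridor: $18,919; Granite Pavilion: $950; Lakeview Overpass: $36,015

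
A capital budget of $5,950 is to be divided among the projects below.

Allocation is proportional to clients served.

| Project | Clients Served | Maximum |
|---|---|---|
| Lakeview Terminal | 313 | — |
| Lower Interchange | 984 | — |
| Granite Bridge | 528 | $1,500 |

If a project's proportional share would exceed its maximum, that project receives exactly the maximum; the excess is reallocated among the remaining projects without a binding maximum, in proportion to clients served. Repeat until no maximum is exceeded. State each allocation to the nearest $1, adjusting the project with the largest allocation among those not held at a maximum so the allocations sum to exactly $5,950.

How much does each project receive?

Combined clients served = 1,825.
Pro-rata shares before constraints: Lakeview Terminal 1,020.47; Lower Interchange 3,208.11; Granite Bridge 1,721.42.
Capped: Granite Bridge ($1,500); remaining pool $4,450 reallocated over remaining clients served 1,297.
Redistributed shares: Lakeview Terminal 1,073.90 → $1,074; Lower Interchange 3,376.10 → $3,376.

Lakeview Terminal: $1,074 · Lower Interchange: $3,376 · Granite Bridge: $1,500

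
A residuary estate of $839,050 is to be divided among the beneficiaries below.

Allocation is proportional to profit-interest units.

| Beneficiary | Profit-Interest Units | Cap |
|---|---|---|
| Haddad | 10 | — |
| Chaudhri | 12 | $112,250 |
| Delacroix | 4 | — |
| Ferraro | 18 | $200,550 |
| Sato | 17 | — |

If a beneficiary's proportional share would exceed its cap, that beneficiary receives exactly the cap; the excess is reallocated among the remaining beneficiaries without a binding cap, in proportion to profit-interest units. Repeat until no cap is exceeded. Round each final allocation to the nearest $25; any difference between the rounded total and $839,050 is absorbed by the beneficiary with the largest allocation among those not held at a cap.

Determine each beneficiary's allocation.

Total profit-interest units = 61.
Proportional shares (ignoring caps): Haddad 137,549.18; Chaudhri 165,059.02; Delacroix 55,019.67; Ferraro 247,588.52; Sato 233,833.61.
Cap binds for Chaudhri ($112,250), Ferraro ($200,550); remaining pool $526,250 reallocated over remaining profit-interest units 31.
Remaining shares: Haddad 169,758.06 → $169,750; Delacroix 67,903.23 → $67,900; Sato 288,588.71 → $288,600.

Haddad: $169,750; Chaudhri: $112,250; Delacroix: $67,900; Ferraro: $200,550; Sato: $288,600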